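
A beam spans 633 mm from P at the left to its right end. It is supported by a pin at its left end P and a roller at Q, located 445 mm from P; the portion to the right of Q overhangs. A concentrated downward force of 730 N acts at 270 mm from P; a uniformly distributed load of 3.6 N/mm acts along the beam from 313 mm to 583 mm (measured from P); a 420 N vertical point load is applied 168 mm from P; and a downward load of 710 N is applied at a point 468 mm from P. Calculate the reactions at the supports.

Resultant of the distributed load: 3.6 × 270 = 972 N at 448 mm from P.
Taking moments about P: Q_y·445 − 730·270 − (3.6·270)·448 − 420·168 − 710·468 = 0 → Q_y = 1035396/445 = 2326.73 ≈ 2327 N.
ΣF_y = 0: P_y + 2326.73 − 730 − 3.6·270 − 420 − 710 = 0 → P_y = 505.3 N.
ΣF_x = 0: no horizontal applied forces, so P_x = 0.

P_x = 0, P_y = 505.3 N, Q_y = 2327 N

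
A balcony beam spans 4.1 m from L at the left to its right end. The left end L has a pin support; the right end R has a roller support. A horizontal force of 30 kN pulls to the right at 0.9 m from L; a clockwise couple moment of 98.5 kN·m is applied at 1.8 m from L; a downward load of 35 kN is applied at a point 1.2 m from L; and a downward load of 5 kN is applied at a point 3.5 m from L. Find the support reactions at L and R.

Taking moments about L: R_y·4.1 − 98.5 − 35·1.2 − 5·3.5 = 0 → R_y = 158/4.1 = 38.5366 ≈ 38.54 kN.
ΣF_y = 0: L_y + 38.5366 − 35 − 5 = 0 → L_y = 1.463 kN.
ΣF_x = 0: L_x + 30 = 0 → L_x = -30.00 kN.

L_x = -30.00 kN, L_y = 1.463 kN, R_y = 38.54 kN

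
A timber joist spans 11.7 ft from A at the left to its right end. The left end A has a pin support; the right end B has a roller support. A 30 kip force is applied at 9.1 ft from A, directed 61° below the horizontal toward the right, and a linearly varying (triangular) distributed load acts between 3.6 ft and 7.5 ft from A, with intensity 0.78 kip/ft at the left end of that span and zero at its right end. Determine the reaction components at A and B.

A_x = -14.54 kip, A_y = 6.715 kip, B_y = 21.04 kip

Resultant of the triangular load: ½ × 0.78 × 3.9 = 1.521 kip, acting at 4.9 ft from A (one-third of the span from the peak).
ΣM about A: B_y·11.7 − 30·sin61°·9.1 − (½·0.78·3.9)·4.9 = 0 → B_y = 246.224/11.7 = 21.0448 ≈ 21.04 kip.
ΣF_y = 0: A_y + 21.0448 − 30·sin61° − ½·0.78·3.9 = 0 → A_y = 6.715 kip.
ΣF_x = 0: A_x + 30·cos61° = 0 → A_x = -14.54 kip.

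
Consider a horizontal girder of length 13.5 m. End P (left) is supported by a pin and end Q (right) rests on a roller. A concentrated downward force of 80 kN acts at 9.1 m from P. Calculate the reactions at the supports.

P_x = 0, P_y = 26.07 kN, Q_y = 53.93 kN

ΣM about P: Q_y·13.5 − 80·9.1 = 0 → Q_y = 728/13.5 = 53.9259 ≈ 53.93 kN.
ΣF_y = 0: P_y + 53.9259 − 80 = 0 → P_y = 26.07 kN.
ΣF_x = 0: no horizontal applied forces, so P_x = 0.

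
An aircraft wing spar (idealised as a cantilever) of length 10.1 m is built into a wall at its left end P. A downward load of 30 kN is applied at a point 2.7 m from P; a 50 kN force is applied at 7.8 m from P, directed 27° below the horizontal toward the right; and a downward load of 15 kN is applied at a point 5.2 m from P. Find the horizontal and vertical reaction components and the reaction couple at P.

ΣF_x = 0: P_x + 50·cos27° = 0 → P_x = -44.55 kN.
ΣF_y = 0: P_y − 30 − 50·sin27° − 15 = 0 → P_y = 67.70 kN.
ΣM about P: M_P − 30·2.7 − 50·sin27°·7.8 − 15·5.2 = 0 → M_P = 336.1 kN·m.

P_x = -44.55 kN, P_y = 67.70 kN, M_P = 336.1 kN·m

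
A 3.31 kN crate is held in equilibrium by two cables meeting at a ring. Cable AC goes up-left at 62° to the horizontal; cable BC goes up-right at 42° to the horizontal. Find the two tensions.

ΣF_x = 0: −T_AC·cos62° + T_BC·cos42° = 0 → T_BC = 0.631736·T_AC.
ΣF_y = 0: T_AC·sin62° + T_BC·sin42° = 3.31.
Substitute: T_AC·(0.882948 + 0.631736·0.669131) = 3.31 → T_AC = 2.53511 ≈ 2.535 kN.
Then T_BC = 0.631736 × 2.53511 = 1.602 kN.

T_AC = 2.535 kN, T_BC = 1.602 kN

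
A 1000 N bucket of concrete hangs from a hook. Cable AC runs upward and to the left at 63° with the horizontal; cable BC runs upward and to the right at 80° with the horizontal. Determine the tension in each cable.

T_AC = 288.5 N, T_BC = 754.4 N

ΣF_x = 0: −T_AC·cos63° + T_BC·cos80° = 0 → T_BC = 2.61443·T_AC.
ΣF_y = 0: T_AC·sin63° + T_BC·sin80° = 1000.
Substitute: T_AC·(0.891007 + 2.61443·0.984808) = 1000 → T_AC = 288.54 ≈ 288.5 N.
Then T_BC = 2.61443 × 288.54 = 754.4 N.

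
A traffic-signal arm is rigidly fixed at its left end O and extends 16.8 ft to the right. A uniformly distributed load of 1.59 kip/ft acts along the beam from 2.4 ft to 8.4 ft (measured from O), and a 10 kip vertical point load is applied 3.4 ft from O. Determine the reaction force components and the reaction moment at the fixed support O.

O_x = 0, O_y = 19.54 kip, M_O = 85.52 kip·ft

Resultant of the distributed load: 1.59 × 6 = 9.54 kip at 5.4 ft from O.
ΣF_x = 0: O_x = 0.
ΣF_y = 0: O_y − 1.59·6 − 10 = 0 → O_y = 19.54 kip.
ΣM about O: M_O − (1.59·6)·5.4 − 10·3.4 = 0 → M_O = 85.52 kip·ft.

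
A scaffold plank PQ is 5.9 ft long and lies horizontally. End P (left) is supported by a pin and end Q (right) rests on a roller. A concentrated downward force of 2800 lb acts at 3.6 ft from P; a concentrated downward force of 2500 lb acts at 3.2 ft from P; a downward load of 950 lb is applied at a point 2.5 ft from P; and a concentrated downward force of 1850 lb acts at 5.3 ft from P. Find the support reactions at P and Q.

Taking moments about P: Q_y·5.9 − 2800·3.6 − 2500·3.2 − 950·2.5 − 1850·5.3 = 0 → Q_y = 30260/5.9 = 5128.81 ≈ 5129 lb.
ΣF_y = 0: P_y + 5128.81 − 2800 − 2500 − 950 − 1850 = 0 → P_y = 2971 lb.
ΣF_x = 0: no horizontal applied forces, so P_x = 0.

P_x = 0, P_y = 2971 lb, Q_y = 5129 lb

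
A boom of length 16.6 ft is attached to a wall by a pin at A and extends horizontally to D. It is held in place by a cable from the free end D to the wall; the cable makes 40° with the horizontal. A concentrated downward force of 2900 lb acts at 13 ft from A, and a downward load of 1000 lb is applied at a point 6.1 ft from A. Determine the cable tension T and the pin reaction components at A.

ΣM about A: T·sin40°·16.6 − 2900·13 − 1000·6.1 = 0 → T = 43800/(16.6·0.642788) = 4104.86 ≈ 4105 lb.
ΣF_x = 0: A_x − T·cos40° = 0 → A_x = 4104.86 × 0.766044 = 3145 lb.
ΣF_y = 0: A_y + T·sin40° − 2900 − 1000 = 0 → A_y = 3900 − 4104.86 × 0.642788 = 1261 lb.

T = 4105 lb, A_x = 3145 lb, A_y = 1261 lb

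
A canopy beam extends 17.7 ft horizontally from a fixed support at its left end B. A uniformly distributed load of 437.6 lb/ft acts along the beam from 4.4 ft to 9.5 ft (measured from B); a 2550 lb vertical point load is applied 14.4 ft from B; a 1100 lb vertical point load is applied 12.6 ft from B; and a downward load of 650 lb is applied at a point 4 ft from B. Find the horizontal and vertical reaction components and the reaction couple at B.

B_x = 0, B_y = 6532 lb, M_B = 68690 lb·ft

Resultant of the distributed load: 437.6 × 5.1 = 2231.76 lb at 6.95 ft from B.
ΣF_x = 0: B_x = 0.
ΣF_y = 0: B_y − 437.6·5.1 − 2550 − 1100 − 650 = 0 → B_y = 6532 lb.
ΣM about B: M_B − (437.6·5.1)·6.95 − 2550·14.4 − 1100·12.6 − 650·4 = 0 → M_B = 68690 lb·ft.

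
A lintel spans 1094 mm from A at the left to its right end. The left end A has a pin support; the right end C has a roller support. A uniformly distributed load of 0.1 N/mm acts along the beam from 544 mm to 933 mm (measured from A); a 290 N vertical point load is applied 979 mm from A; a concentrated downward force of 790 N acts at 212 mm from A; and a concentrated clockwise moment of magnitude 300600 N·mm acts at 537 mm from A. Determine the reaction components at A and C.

Resultant of the distributed load: 0.1 × 389 = 38.9 N at 738.5 mm from A.
Taking moments about A: C_y·1094 − (0.1·389)·738.5 − 290·979 − 790·212 − 300600 = 0 → C_y = 780717.65/1094 = 713.636 ≈ 713.6 N.
ΣF_y = 0: A_y + 713.636 − 0.1·389 − 290 − 790 = 0 → A_y = 405.3 N.
ΣF_x = 0: no horizontal applied forces, so A_x = 0.

A_x = 0, A_y = 405.3 N, C_y = 713.6 N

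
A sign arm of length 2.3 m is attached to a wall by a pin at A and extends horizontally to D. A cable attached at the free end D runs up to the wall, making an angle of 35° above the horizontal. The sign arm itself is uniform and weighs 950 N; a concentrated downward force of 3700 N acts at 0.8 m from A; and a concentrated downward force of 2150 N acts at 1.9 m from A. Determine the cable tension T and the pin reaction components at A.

T = 6168 N, A_x = 5053 N, A_y = 3262 N

ΣM about A: T·sin35°·2.3 − 950·1.15 − 3700·0.8 − 2150·1.9 = 0 → T = 8137.5/(2.3·0.573576) = 6168.4 ≈ 6168 N.
ΣF_x = 0: A_x − T·cos35° = 0 → A_x = 6168.4 × 0.819152 = 5053 N.
ΣF_y = 0: A_y + T·sin35° − 950 − 3700 − 2150 = 0 → A_y = 6800 − 6168.4 × 0.573576 = 3262 N.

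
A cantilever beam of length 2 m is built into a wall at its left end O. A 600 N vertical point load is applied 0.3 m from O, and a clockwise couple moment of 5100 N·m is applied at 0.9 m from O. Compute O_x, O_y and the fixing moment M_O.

O_x = 0, O_y = 600.0 N, M_O = 5280 N·m

ΣF_x = 0: O_x = 0.
ΣF_y = 0: O_y − 600 = 0 → O_y = 600.0 N.
ΣM about O: M_O − 600·0.3 − 5100 = 0 → M_O = 5280 N·m.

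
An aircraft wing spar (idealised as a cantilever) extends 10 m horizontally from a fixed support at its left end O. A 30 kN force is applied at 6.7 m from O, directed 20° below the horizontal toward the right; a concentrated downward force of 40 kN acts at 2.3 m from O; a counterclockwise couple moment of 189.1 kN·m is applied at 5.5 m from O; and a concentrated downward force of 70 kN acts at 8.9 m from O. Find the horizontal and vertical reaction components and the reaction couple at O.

ΣF_x = 0: O_x + 30·cos20° = 0 → O_x = -28.19 kN.
ΣF_y = 0: O_y − 30·sin20° − 40 − 70 = 0 → O_y = 120.3 kN.
ΣM about O: M_O − 30·sin20°·6.7 − 40·2.3 + 189.1 − 70·8.9 = 0 → M_O = 594.6 kN·m.

O_x = -28.19 kN, O_y = 120.3 kN, M_O = 594.6 kN·m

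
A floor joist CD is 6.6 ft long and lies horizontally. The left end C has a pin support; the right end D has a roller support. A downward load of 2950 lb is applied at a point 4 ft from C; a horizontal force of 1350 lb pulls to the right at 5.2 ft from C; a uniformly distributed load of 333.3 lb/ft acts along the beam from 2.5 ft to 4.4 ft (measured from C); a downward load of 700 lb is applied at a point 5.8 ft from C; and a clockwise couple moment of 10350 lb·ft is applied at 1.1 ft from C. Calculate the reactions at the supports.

C_x = -1350 lb, C_y = -18.97 lb, D_y = 4302 lb

Resultant of the distributed load: 333.3 × 1.9 = 633.27 lb at 3.45 ft from C.
Moments about C: D_y·6.6 − 2950·4 − (333.3·1.9)·3.45 − 700·5.8 − 10350 = 0 → D_y = 28394.7815/6.6 = 4302.24 ≈ 4302 lb.
ΣF_y = 0: C_y + 4302.24 − 2950 − 333.3·1.9 − 700 = 0 → C_y = -18.97 lb.
ΣF_x = 0: C_x + 1350 = 0 → C_x = -1350 lb.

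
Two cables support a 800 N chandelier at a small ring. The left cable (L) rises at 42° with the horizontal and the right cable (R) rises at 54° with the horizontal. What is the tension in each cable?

T_L = 472.8 N, T_R = 597.8 N

ΣF_x = 0: −T_L·cos42° + T_R·cos54° = 0 → T_R = 1.26431·T_L.
ΣF_y = 0: T_L·sin42° + T_R·sin54° = 800.
Substitute: T_L·(0.669131 + 1.26431·0.809017) = 800 → T_L = 472.819 ≈ 472.8 N.
Then T_R = 1.26431 × 472.819 = 597.8 N.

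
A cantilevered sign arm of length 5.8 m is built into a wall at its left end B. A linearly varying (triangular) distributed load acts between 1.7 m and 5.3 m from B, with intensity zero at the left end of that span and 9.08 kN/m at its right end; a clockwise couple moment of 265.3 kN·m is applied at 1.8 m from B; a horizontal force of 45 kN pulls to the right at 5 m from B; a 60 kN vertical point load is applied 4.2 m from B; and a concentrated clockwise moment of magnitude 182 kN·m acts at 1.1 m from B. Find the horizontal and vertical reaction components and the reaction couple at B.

B_x = -45.00 kN, B_y = 76.34 kN, M_B = 766.3 kN·m

Resultant of the triangular load: ½ × 9.08 × 3.6 = 16.344 kN, acting at 4.1 m from B (one-third of the span from the peak).
ΣF_x = 0: B_x + 45 = 0 → B_x = -45.00 kN.
ΣF_y = 0: B_y − ½·9.08·3.6 − 60 = 0 → B_y = 76.34 kN.
ΣM about B: M_B − (½·9.08·3.6)·4.1 − 265.3 − 60·4.2 − 182 = 0 → M_B = 766.3 kN·m.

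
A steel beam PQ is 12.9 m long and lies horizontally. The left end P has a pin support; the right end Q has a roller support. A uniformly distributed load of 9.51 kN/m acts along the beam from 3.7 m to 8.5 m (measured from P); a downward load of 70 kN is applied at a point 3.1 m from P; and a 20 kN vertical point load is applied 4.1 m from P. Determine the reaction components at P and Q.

Resultant of the distributed load: 9.51 × 4.8 = 45.648 kN at 6.1 m from P.
Taking moments about P: Q_y·12.9 − (9.51·4.8)·6.1 − 70·3.1 − 20·4.1 = 0 → Q_y = 577.4528/12.9 = 44.7638 ≈ 44.76 kN.
ΣF_y = 0: P_y + 44.7638 − 9.51·4.8 − 70 − 20 = 0 → P_y = 90.88 kN.
ΣF_x = 0: no horizontal applied forces, so P_x = 0.

P_x = 0, P_y = 90.88 kN, Q_y = 44.76 kN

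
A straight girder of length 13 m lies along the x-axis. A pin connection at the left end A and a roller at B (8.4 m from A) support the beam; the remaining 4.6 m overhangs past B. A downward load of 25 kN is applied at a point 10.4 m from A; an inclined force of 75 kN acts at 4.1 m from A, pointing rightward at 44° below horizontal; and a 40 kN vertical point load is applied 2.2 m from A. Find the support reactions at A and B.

Moments about A: B_y·8.4 − 25·10.4 − 75·sin44°·4.1 − 40·2.2 = 0 → B_y = 561.607/8.4 = 66.858 ≈ 66.86 kN.
ΣF_y = 0: A_y + 66.858 − 25 − 75·sin44° − 40 = 0 → A_y = 50.24 kN.
ΣF_x = 0: A_x + 75·cos44° = 0 → A_x = -53.95 kN.

A_x = -53.95 kN, A_y = 50.24 kN, B_y = 66.86 kN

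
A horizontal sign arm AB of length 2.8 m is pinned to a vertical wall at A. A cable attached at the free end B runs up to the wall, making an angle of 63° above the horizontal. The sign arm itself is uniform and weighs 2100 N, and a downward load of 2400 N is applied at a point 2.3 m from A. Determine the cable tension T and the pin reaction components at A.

T = 3391 N, A_x = 1539 N, A_y = 1479 N

ΣM about A: T·sin63°·2.8 − 2100·1.4 − 2400·2.3 = 0 → T = 8460/(2.8·0.891007) = 3391.03 ≈ 3391 N.
ΣF_x = 0: A_x − T·cos63° = 0 → A_x = 3391.03 × 0.45399 = 1539 N.
ΣF_y = 0: A_y + T·sin63° − 2100 − 2400 = 0 → A_y = 4500 − 3391.03 × 0.891007 = 1479 N.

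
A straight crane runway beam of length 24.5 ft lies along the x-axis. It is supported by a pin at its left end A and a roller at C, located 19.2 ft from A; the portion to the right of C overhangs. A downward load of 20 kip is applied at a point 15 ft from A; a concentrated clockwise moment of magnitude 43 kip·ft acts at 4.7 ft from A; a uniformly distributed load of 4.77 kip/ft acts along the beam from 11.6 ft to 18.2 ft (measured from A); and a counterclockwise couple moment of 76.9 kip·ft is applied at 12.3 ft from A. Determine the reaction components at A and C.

Resultant of the distributed load: 4.77 × 6.6 = 31.482 kip at 14.9 ft from A.
ΣM about A: C_y·19.2 − 20·15 − 43 − (4.77·6.6)·14.9 + 76.9 = 0 → C_y = 735.1818/19.2 = 38.2907 ≈ 38.29 kip.
ΣF_y = 0: A_y + 38.2907 − 20 − 4.77·6.6 = 0 → A_y = 13.19 kip.
ΣF_x = 0: no horizontal applied forces, so A_x = 0.

A_x = 0, A_y = 13.19 kip, C_y = 38.29 kip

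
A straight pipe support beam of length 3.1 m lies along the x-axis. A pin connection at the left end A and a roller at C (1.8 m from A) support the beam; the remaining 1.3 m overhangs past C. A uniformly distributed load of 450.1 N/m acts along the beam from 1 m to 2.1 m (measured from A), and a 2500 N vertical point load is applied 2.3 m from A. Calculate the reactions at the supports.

Resultant of the distributed load: 450.1 × 1.1 = 495.11 N at 1.55 m from A.
Taking moments about A: C_y·1.8 − (450.1·1.1)·1.55 − 2500·2.3 = 0 → C_y = 6517.4205/1.8 = 3620.79 ≈ 3621 N.
ΣF_y = 0: A_y + 3620.79 − 450.1·1.1 − 2500 = 0 → A_y = -625.7 N.
ΣF_x = 0: no horizontal applied forces, so A_x = 0.

A_x = 0, A_y = -625.7 N, C_y = 3621 N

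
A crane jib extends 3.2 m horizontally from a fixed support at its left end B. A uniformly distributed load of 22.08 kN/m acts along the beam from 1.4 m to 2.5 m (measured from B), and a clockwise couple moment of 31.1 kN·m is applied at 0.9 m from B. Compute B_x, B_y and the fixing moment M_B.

Resultant of the distributed load: 22.08 × 1.1 = 24.288 kN at 1.95 m from B.
ΣF_x = 0: B_x = 0.
ΣF_y = 0: B_y − 22.08·1.1 = 0 → B_y = 24.29 kN.
ΣM about B: M_B − (22.08·1.1)·1.95 − 31.1 = 0 → M_B = 78.46 kN·m.

B_x = 0, B_y = 24.29 kN, M_B = 78.46 kN·m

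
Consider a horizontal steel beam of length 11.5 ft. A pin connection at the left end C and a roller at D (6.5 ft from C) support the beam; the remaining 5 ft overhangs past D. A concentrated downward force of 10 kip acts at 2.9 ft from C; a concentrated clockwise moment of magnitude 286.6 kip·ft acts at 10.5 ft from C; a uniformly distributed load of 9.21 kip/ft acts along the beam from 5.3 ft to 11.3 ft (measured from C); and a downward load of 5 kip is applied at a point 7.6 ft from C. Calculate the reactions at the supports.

C_x = 0, C_y = -54.70 kip, D_y = 125.0 kip

Resultant of the distributed load: 9.21 × 6 = 55.26 kip at 8.3 ft from C.
ΣM about C: D_y·6.5 − 10·2.9 − 286.6 − (9.21·6)·8.3 − 5·7.6 = 0 → D_y = 812.258/6.5 = 124.963 ≈ 125.0 kip.
ΣF_y = 0: C_y + 124.963 − 10 − 9.21·6 − 5 = 0 → C_y = -54.70 kip.
ΣF_x = 0: no horizontal applied forces, so C_x = 0.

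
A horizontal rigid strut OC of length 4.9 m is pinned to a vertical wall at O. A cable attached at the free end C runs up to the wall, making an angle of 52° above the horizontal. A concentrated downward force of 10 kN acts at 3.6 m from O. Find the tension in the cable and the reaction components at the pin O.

ΣM about O: T·sin52°·4.9 − 10·3.6 = 0 → T = 36/(4.9·0.788011) = 9.3234 ≈ 9.323 kN.
ΣF_x = 0: O_x − T·cos52° = 0 → O_x = 9.3234 × 0.615661 = 5.740 kN.
ΣF_y = 0: O_y + T·sin52° − 10 = 0 → O_y = 10 − 9.3234 × 0.788011 = 2.653 kN.

T = 9.323 kN, O_x = 5.740 kN, O_y = 2.653 kN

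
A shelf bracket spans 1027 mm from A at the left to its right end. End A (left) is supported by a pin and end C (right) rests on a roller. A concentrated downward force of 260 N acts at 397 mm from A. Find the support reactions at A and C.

ΣM about A: C_y·1027 − 260·397 = 0 → C_y = 103220/1027 = 100.506 ≈ 100.5 N.
ΣF_y = 0: A_y + 100.506 − 260 = 0 → A_y = 159.5 N.
ΣF_x = 0: no horizontal applied forces, so A_x = 0.

A_x = 0, A_y = 159.5 N, C_y = 100.5 N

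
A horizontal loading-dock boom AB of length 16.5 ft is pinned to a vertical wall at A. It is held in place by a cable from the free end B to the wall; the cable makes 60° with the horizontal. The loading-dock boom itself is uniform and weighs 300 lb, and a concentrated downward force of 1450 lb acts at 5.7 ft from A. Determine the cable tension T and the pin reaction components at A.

T = 751.6 lb, A_x = 375.8 lb, A_y = 1099 lb

ΣM about A: T·sin60°·16.5 − 300·8.25 − 1450·5.7 = 0 → T = 10740/(16.5·0.866025) = 751.605 ≈ 751.6 lb.
ΣF_x = 0: A_x − T·cos60° = 0 → A_x = 751.605 × 0.5 = 375.8 lb.
ΣF_y = 0: A_y + T·sin60° − 300 − 1450 = 0 → A_y = 1750 − 751.605 × 0.866025 = 1099 lb.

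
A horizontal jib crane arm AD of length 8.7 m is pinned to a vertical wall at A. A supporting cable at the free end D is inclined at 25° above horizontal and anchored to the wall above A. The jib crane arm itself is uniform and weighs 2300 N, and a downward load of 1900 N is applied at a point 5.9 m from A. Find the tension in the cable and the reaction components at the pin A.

ΣM about A: T·sin25°·8.7 − 2300·4.35 − 1900·5.9 = 0 → T = 21215/(8.7·0.422618) = 5770 N.
ΣF_x = 0: A_x − T·cos25° = 0 → A_x = 5770 × 0.906308 = 5229 N.
ΣF_y = 0: A_y + T·sin25° − 2300 − 1900 = 0 → A_y = 4200 − 5770 × 0.422618 = 1761 N.

T = 5770 N, A_x = 5229 N, A_y = 1761 N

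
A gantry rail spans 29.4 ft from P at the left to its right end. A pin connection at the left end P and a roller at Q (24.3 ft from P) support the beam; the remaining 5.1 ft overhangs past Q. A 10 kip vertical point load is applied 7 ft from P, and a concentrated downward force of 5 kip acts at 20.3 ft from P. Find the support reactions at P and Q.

P_x = 0, P_y = 7.942 kip, Q_y = 7.058 kip

ΣM about P: Q_y·24.3 − 10·7 − 5·20.3 = 0 → Q_y = 171.5/24.3 = 7.05761 ≈ 7.058 kip.
ΣF_y = 0: P_y + 7.05761 − 10 − 5 = 0 → P_y = 7.942 kip.
ΣF_x = 0: no horizontal applied forces, so P_x = 0.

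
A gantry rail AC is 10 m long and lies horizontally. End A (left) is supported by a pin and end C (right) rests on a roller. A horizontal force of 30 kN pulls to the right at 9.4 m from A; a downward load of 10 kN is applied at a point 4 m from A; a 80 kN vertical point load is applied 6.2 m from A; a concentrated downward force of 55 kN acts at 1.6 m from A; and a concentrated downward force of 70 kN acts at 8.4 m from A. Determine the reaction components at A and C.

ΣM about A: C_y·10 − 10·4 − 80·6.2 − 55·1.6 − 70·8.4 = 0 → C_y = 1212/10 = 121.2 kN.
ΣF_y = 0: A_y + 121.2 − 10 − 80 − 55 − 70 = 0 → A_y = 93.80 kN.
ΣF_x = 0: A_x + 30 = 0 → A_x = -30.00 kN.

A_x = -30.00 kN, A_y = 93.80 kN, C_y = 121.2 kN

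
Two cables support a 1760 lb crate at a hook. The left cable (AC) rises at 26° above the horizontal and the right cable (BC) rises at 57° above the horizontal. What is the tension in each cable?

ΣF_x = 0: −T_AC·cos26° + T_BC·cos57° = 0 → T_BC = 1.65026·T_AC.
ΣF_y = 0: T_AC·sin26° + T_BC·sin57° = 1760.
Substitute: T_AC·(0.438371 + 1.65026·0.838671) = 1760 → T_AC = 965.761 ≈ 965.8 lb.
Then T_BC = 1.65026 × 965.761 = 1594 lb.

T_AC = 965.8 lb, T_BC = 1594 lb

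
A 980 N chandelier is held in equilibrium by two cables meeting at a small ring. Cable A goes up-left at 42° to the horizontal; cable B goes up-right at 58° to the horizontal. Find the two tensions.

ΣF_x = 0: −T_A·cos42° + T_B·cos58° = 0 → T_B = 1.40237·T_A.
ΣF_y = 0: T_A·sin42° + T_B·sin58° = 980.
Substitute: T_A·(0.669131 + 1.40237·0.848048) = 980 → T_A = 527.333 ≈ 527.3 N.
Then T_B = 1.40237 × 527.333 = 739.5 N.

T_A = 527.3 N, T_B = 739.5 N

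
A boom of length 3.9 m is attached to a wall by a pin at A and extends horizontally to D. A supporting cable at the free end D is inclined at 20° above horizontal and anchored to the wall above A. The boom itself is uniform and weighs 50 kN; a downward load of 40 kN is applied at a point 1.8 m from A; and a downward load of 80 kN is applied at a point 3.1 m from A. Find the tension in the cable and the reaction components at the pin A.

ΣM about A: T·sin20°·3.9 − 50·1.95 − 40·1.8 − 80·3.1 = 0 → T = 417.5/(3.9·0.34202) = 312.997 ≈ 313.0 kN.
ΣF_x = 0: A_x − T·cos20° = 0 → A_x = 312.997 × 0.939693 = 294.1 kN.
ΣF_y = 0: A_y + T·sin20° − 50 − 40 − 80 = 0 → A_y = 170 − 312.997 × 0.34202 = 62.95 kN.

T = 313.0 kN, A_x = 294.1 kN, A_y = 62.95 kN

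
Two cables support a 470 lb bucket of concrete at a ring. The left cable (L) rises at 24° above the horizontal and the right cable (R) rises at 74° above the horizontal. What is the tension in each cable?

ΣF_x = 0: −T_L·cos24° + T_R·cos74° = 0 → T_R = 3.3143·T_L.
ΣF_y = 0: T_L·sin24° + T_R·sin74° = 470.
Substitute: T_L·(0.406737 + 3.3143·0.961262) = 470 → T_L = 130.823 ≈ 130.8 lb.
Then T_R = 3.3143 × 130.823 = 433.6 lb.

T_L = 130.8 lb, T_R = 433.6 lb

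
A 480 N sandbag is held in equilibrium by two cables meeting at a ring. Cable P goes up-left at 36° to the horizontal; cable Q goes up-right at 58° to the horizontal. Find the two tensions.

T_P = 255.0 N, T_Q = 389.3 N

ΣF_x = 0: −T_P·cos36° + T_Q·cos58° = 0 → T_Q = 1.52668·T_P.
ΣF_y = 0: T_P·sin36° + T_Q·sin58° = 480.
Substitute: T_P·(0.587785 + 1.52668·0.848048) = 480 → T_P = 254.982 ≈ 255.0 N.
Then T_Q = 1.52668 × 254.982 = 389.3 N.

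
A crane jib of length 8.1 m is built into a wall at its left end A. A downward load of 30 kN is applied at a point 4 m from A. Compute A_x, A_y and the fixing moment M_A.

ΣF_x = 0: A_x = 0.
ΣF_y = 0: A_y − 30 = 0 → A_y = 30.00 kN.
ΣM about A: M_A − 30·4 = 0 → M_A = 120.0 kN·m.

A_x = 0, A_y = 30.00 kN, M_A = 120.0 kN·m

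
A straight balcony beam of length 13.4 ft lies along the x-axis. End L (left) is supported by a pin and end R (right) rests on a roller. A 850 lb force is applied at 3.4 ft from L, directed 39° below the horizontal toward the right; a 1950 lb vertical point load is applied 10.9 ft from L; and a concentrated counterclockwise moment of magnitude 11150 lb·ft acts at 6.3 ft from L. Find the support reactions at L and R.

ΣM about L: R_y·13.4 − 850·sin39°·3.4 − 1950·10.9 + 11150 = 0 → R_y = 11923.7/13.4 = 889.828 ≈ 889.8 lb.
ΣF_y = 0: L_y + 889.828 − 850·sin39° − 1950 = 0 → L_y = 1595 lb.
ΣF_x = 0: L_x + 850·cos39° = 0 → L_x = -660.6 lb.

L_x = -660.6 lb, L_y = 1595 lb, R_y = 889.8 lb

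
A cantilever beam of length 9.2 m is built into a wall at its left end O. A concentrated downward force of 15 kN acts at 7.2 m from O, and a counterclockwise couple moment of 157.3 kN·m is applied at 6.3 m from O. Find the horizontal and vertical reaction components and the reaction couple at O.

ΣF_x = 0: O_x = 0.
ΣF_y = 0: O_y − 15 = 0 → O_y = 15.00 kN.
ΣM about O: M_O − 15·7.2 + 157.3 = 0 → M_O = -49.30 kN·m.

O_x = 0, O_y = 15.00 kN, M_O = -49.30 kN·m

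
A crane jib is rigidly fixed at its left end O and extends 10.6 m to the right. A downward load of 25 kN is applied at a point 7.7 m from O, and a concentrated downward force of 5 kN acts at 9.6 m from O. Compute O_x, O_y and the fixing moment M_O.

O_x = 0, O_y = 30.00 kN, M_O = 240.5 kN·m

ΣF_x = 0: O_x = 0.
ΣF_y = 0: O_y − 25 − 5 = 0 → O_y = 30.00 kN.
ΣM about O: M_O − 25·7.7 − 5·9.6 = 0 → M_O = 240.5 kN·m.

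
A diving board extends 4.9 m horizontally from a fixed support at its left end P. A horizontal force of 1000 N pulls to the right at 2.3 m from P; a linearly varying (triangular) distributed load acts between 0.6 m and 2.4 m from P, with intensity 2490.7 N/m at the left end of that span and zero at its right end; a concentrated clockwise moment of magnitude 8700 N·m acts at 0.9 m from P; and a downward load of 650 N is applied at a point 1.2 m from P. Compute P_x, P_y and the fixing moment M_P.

Resultant of the triangular load: ½ × 2490.7 × 1.8 = 2241.63 N, acting at 1.2 m from P (one-third of the span from the peak).
ΣF_x = 0: P_x + 1000 = 0 → P_x = -1000 N.
ΣF_y = 0: P_y − ½·2490.7·1.8 − 650 = 0 → P_y = 2892 N.
ΣM about P: M_P − (½·2490.7·1.8)·1.2 − 8700 − 650·1.2 = 0 → M_P = 12170 N·m.

P_x = -1000 N, P_y = 2892 N, M_P = 12170 N·m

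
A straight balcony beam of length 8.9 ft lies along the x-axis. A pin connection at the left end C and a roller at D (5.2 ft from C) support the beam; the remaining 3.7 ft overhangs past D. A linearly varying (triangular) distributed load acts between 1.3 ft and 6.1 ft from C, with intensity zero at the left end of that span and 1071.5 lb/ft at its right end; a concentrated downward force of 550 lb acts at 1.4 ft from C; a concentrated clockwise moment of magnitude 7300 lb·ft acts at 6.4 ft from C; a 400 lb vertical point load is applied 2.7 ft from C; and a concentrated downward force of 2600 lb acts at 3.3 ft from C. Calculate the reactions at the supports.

Resultant of the triangular load: ½ × 1071.5 × 4.8 = 2571.6 lb, acting at 4.5 ft from C (one-third of the span from the peak).
Moments about C: D_y·5.2 − (½·1071.5·4.8)·4.5 − 550·1.4 − 7300 − 400·2.7 − 2600·3.3 = 0 → D_y = 29302.2/5.2 = 5635.04 ≈ 5635 lb.
ΣF_y = 0: C_y + 5635.04 − ½·1071.5·4.8 − 550 − 400 − 2600 = 0 → C_y = 486.6 lb.
ΣF_x = 0: no horizontal applied forces, so C_x = 0.

C_x = 0, C_y = 486.6 lb, D_y = 5635 lb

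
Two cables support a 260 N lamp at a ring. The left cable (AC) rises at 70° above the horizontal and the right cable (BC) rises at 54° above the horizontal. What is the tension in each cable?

T_AC = 184.3 N, T_BC = 107.3 N

ΣF_x = 0: −T_AC·cos70° + T_BC·cos54° = 0 → T_BC = 0.581879·T_AC.
ΣF_y = 0: T_AC·sin70° + T_BC·sin54° = 260.
Substitute: T_AC·(0.939693 + 0.581879·0.809017) = 260 → T_AC = 184.339 ≈ 184.3 N.
Then T_BC = 0.581879 × 184.339 = 107.3 N.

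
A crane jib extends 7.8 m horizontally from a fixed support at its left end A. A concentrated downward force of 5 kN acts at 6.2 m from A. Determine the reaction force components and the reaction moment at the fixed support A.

A_x = 0, A_y = 5.000 kN, M_A = 31.00 kN·m

ΣF_x = 0: A_x = 0.
ΣF_y = 0: A_y − 5 = 0 → A_y = 5.000 kN.
ΣM about A: M_A − 5·6.2 = 0 → M_A = 31.00 kN·m.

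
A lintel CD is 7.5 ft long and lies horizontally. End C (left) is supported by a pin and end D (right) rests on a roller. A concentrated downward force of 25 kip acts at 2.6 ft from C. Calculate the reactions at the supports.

C_x = 0, C_y = 16.33 kip, D_y = 8.667 kip

ΣM about C: D_y·7.5 − 25·2.6 = 0 → D_y = 65/7.5 = 8.66667 ≈ 8.667 kip.
ΣF_y = 0: C_y + 8.66667 − 25 = 0 → C_y = 16.33 kip.
ΣF_x = 0: no horizontal applied forces, so C_x = 0.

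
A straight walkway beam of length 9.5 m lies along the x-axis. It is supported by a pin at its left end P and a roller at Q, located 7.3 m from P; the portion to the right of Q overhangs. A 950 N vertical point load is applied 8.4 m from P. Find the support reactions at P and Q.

P_x = 0, P_y = -143.2 N, Q_y = 1093 N

Moments about P: Q_y·7.3 − 950·8.4 = 0 → Q_y = 7980/7.3 = 1093.15 ≈ 1093 N.
ΣF_y = 0: P_y + 1093.15 − 950 = 0 → P_y = -143.2 N.
ΣF_x = 0: no horizontal applied forces, so P_x = 0.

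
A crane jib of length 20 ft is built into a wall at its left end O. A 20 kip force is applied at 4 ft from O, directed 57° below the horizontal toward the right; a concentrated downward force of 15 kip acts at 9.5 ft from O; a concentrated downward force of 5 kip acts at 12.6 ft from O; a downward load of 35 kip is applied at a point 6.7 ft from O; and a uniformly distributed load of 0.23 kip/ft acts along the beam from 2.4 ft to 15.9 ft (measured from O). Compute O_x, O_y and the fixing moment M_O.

Resultant of the distributed load: 0.23 × 13.5 = 3.105 kip at 9.15 ft from O.
ΣF_x = 0: O_x + 20·cos57° = 0 → O_x = -10.89 kip.
ΣF_y = 0: O_y − 20·sin57° − 15 − 5 − 35 − 0.23·13.5 = 0 → O_y = 74.88 kip.
ΣM about O: M_O − 20·sin57°·4 − 15·9.5 − 5·12.6 − 35·6.7 − (0.23·13.5)·9.15 = 0 → M_O = 535.5 kip·ft.

O_x = -10.89 kip, O_y = 74.88 kip, M_O = 535.5 kip·ft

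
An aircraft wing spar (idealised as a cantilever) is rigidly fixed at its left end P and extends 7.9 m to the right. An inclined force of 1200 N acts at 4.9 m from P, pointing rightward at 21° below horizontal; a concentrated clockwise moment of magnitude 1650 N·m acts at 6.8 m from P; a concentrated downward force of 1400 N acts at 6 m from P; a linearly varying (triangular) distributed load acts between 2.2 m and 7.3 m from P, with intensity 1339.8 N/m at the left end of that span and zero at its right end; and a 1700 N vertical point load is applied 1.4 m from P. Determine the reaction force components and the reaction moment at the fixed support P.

Resultant of the triangular load: ½ × 1339.8 × 5.1 = 3416.49 N, acting at 3.9 m from P (one-third of the span from the peak).
ΣF_x = 0: P_x + 1200·cos21° = 0 → P_x = -1120 N.
ΣF_y = 0: P_y − 1200·sin21° − 1400 − ½·1339.8·5.1 − 1700 = 0 → P_y = 6947 N.
ΣM about P: M_P − 1200·sin21°·4.9 − 1650 − 1400·6 − (½·1339.8·5.1)·3.9 − 1700·1.4 = 0 → M_P = 27860 N·m.

P_x = -1120 N, P_y = 6947 N, M_P = 27860 N·m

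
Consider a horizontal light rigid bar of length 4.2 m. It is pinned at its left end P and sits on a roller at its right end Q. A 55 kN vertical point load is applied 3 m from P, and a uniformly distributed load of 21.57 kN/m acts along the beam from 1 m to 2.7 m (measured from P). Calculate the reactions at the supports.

P_x = 0, P_y = 36.23 kN, Q_y = 55.44 kN

Resultant of the distributed load: 21.57 × 1.7 = 36.669 kN at 1.85 m from P.
ΣM about P: Q_y·4.2 − 55·3 − (21.57·1.7)·1.85 = 0 → Q_y = 232.83765/4.2 = 55.4375 ≈ 55.44 kN.
ΣF_y = 0: P_y + 55.4375 − 55 − 21.57·1.7 = 0 → P_y = 36.23 kN.
ΣF_x = 0: no horizontal applied forces, so P_x = 0.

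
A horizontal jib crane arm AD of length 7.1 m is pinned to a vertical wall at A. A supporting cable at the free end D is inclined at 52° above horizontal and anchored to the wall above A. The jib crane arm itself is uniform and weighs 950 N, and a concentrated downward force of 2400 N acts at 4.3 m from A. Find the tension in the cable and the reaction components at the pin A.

T = 2447 N, A_x = 1507 N, A_y = 1421 N

ΣM about A: T·sin52°·7.1 − 950·3.55 − 2400·4.3 = 0 → T = 13692.5/(7.1·0.788011) = 2447.33 ≈ 2447 N.
ΣF_x = 0: A_x − T·cos52° = 0 → A_x = 2447.33 × 0.615661 = 1507 N.
ΣF_y = 0: A_y + T·sin52° − 950 − 2400 = 0 → A_y = 3350 − 2447.33 × 0.788011 = 1421 N.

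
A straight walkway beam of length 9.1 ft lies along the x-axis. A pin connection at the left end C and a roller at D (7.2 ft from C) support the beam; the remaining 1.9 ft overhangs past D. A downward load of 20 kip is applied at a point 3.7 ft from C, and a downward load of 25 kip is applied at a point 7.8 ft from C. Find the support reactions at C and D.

C_x = 0, C_y = 7.639 kip, D_y = 37.36 kip

Moments about C: D_y·7.2 − 20·3.7 − 25·7.8 = 0 → D_y = 269/7.2 = 37.3611 ≈ 37.36 kip.
ΣF_y = 0: C_y + 37.3611 − 20 − 25 = 0 → C_y = 7.639 kip.
ΣF_x = 0: no horizontal applied forces, so C_x = 0.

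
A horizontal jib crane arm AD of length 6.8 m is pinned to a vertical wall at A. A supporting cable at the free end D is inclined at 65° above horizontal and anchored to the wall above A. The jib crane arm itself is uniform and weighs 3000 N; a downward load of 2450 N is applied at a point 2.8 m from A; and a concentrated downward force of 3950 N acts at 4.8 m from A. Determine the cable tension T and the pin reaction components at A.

T = 5845 N, A_x = 2470 N, A_y = 4103 N

ΣM about A: T·sin65°·6.8 − 3000·3.4 − 2450·2.8 − 3950·4.8 = 0 → T = 36020/(6.8·0.906308) = 5844.66 ≈ 5845 N.
ΣF_x = 0: A_x − T·cos65° = 0 → A_x = 5844.66 × 0.422618 = 2470 N.
ΣF_y = 0: A_y + T·sin65° − 3000 − 2450 − 3950 = 0 → A_y = 9400 − 5844.66 × 0.906308 = 4103 N.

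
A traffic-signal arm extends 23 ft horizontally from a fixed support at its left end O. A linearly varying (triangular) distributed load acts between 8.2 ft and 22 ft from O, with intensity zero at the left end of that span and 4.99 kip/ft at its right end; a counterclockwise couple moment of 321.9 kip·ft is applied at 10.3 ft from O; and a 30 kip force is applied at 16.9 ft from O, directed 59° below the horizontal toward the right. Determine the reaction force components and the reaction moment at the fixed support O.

Resultant of the triangular load: ½ × 4.99 × 13.8 = 34.431 kip, acting at 17.4 ft from O (one-third of the span from the peak).
ΣF_x = 0: O_x + 30·cos59° = 0 → O_x = -15.45 kip.
ΣF_y = 0: O_y − ½·4.99·13.8 − 30·sin59° = 0 → O_y = 60.15 kip.
ΣM about O: M_O − (½·4.99·13.8)·17.4 + 321.9 − 30·sin59°·16.9 = 0 → M_O = 711.8 kip·ft.

O_x = -15.45 kip, O_y = 60.15 kip, M_O = 711.8 kip·ft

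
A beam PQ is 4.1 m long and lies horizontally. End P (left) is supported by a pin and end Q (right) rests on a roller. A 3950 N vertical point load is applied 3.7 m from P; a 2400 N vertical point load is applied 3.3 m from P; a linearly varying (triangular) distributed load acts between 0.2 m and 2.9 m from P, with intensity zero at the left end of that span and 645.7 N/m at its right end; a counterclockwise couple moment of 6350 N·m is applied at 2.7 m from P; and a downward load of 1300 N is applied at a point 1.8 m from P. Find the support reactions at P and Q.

P_x = 0, P_y = 3578 N, Q_y = 4944 N

Resultant of the triangular load: ½ × 645.7 × 2.7 = 871.695 N, acting at 2 m from P (one-third of the span from the peak).
Taking moments about P: Q_y·4.1 − 3950·3.7 − 2400·3.3 − (½·645.7·2.7)·2 + 6350 − 1300·1.8 = 0 → Q_y = 20268.39/4.1 = 4943.51 ≈ 4944 N.
ΣF_y = 0: P_y + 4943.51 − 3950 − 2400 − ½·645.7·2.7 − 1300 = 0 → P_y = 3578 N.
ΣF_x = 0: no horizontal applied forces, so P_x = 0.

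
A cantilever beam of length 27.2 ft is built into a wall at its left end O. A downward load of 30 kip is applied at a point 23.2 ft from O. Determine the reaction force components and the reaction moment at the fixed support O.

ΣF_x = 0: O_x = 0.
ΣF_y = 0: O_y − 30 = 0 → O_y = 30.00 kip.
ΣM about O: M_O − 30·23.2 = 0 → M_O = 696.0 kip·ft.

O_x = 0, O_y = 30.00 kip, M_O = 696.0 kip·ft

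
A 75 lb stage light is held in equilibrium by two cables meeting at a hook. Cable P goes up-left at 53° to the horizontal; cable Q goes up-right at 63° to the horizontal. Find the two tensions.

T_P = 37.88 lb, T_Q = 50.22 lb

ΣF_x = 0: −T_P·cos53° + T_Q·cos63° = 0 → T_Q = 1.32561·T_P.
ΣF_y = 0: T_P·sin53° + T_Q·sin63° = 75.
Substitute: T_P·(0.798636 + 1.32561·0.891007) = 75 → T_P = 37.8833 ≈ 37.88 lb.
Then T_Q = 1.32561 × 37.8833 = 50.22 lb.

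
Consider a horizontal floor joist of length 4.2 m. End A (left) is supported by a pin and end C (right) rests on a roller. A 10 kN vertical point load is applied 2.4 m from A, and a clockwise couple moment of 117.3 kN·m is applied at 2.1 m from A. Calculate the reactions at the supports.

ΣM about A: C_y·4.2 − 10·2.4 − 117.3 = 0 → C_y = 141.3/4.2 = 33.6429 ≈ 33.64 kN.
ΣF_y = 0: A_y + 33.6429 − 10 = 0 → A_y = -23.64 kN.
ΣF_x = 0: no horizontal applied forces, so A_x = 0.

A_x = 0, A_y = -23.64 kN, C_y = 33.64 kN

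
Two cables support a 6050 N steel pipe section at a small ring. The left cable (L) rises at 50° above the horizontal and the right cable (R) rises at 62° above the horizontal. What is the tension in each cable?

ΣF_x = 0: −T_L·cos50° + T_R·cos62° = 0 → T_R = 1.36917·T_L.
ΣF_y = 0: T_L·sin50° + T_R·sin62° = 6050.
Substitute: T_L·(0.766044 + 1.36917·0.882948) = 6050 → T_L = 3063.37 ≈ 3063 N.
Then T_R = 1.36917 × 3063.37 = 4194 N.

T_L = 3063 N, T_R = 4194 N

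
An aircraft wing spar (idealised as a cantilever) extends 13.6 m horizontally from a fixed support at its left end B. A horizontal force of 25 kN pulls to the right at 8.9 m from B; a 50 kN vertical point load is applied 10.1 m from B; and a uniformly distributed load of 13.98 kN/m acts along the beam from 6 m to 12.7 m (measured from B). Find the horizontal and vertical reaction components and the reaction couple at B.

Resultant of the distributed load: 13.98 × 6.7 = 93.666 kN at 9.35 m from B.
ΣF_x = 0: B_x + 25 = 0 → B_x = -25.00 kN.
ΣF_y = 0: B_y − 50 − 13.98·6.7 = 0 → B_y = 143.7 kN.
ΣM about B: M_B − 50·10.1 − (13.98·6.7)·9.35 = 0 → M_B = 1381 kN·m.

B_x = -25.00 kN, B_y = 143.7 kN, M_B = 1381 kN·m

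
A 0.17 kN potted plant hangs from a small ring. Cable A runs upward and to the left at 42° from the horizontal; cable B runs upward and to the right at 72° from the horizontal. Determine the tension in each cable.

T_A = 0.05750 kN, T_B = 0.1383 kN

ΣF_x = 0: −T_A·cos42° + T_B·cos72° = 0 → T_B = 2.40487·T_A.
ΣF_y = 0: T_A·sin42° + T_B·sin72° = 0.17.
Substitute: T_A·(0.669131 + 2.40487·0.951057) = 0.17 → T_A = 0.0575043 ≈ 0.05750 kN.
Then T_B = 2.40487 × 0.0575043 = 0.1383 kN.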